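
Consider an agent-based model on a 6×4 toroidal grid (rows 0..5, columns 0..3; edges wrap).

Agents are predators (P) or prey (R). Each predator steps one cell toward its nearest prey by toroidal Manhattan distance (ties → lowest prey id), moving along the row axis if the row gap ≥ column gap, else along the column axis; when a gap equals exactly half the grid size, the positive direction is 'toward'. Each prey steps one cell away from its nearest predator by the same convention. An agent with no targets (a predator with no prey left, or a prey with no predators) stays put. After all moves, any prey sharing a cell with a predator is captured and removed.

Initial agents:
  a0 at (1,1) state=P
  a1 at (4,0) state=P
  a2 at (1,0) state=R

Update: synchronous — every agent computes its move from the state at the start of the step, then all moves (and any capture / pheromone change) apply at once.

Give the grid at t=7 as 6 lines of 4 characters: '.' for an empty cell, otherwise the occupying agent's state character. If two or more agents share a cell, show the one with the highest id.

....
.RP.
....
....
....
....

t=1: a0@(1,0):P a1@(5,0):P a2@(1,3):R
t=2: a0@(1,3):P a1@(0,0):P a2@(1,2):R
t=3: a0@(1,2):P a1@(0,1):P a2@(1,1):R
t=4: a0@(1,1):P a1@(1,1):P a2@(1,0):R
t=5: a0@(1,0):P a1@(1,0):P a2@(1,3):R
t=6: a0@(1,3):P a1@(1,3):P a2@(1,2):R
t=7: a0@(1,2):P a1@(1,2):P a2@(1,1):R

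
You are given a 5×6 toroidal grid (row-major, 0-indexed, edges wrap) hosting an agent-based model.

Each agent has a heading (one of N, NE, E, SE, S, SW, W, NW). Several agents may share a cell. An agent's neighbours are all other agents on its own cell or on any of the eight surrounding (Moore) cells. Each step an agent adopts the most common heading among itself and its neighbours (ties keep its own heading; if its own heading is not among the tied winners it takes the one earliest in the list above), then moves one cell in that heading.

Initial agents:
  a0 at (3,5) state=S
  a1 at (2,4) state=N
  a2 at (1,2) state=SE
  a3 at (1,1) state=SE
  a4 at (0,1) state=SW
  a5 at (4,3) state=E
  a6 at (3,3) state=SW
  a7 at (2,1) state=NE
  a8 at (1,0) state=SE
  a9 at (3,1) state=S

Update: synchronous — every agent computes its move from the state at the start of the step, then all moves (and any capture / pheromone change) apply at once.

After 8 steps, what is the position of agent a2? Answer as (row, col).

(4, 4)

t=1: a0@(4,5):S a1@(1,4):N a2@(2,3):SE a3@(2,2):SE a4@(1,2):SE a5@(4,4):E a6@(4,2):SW a7@(3,2):SE a8@(2,1):SE a9@(4,1):S
t=2: a0@(0,5):S a1@(0,4):N a2@(3,4):SE a3@(3,3):SE a4@(2,3):SE a5@(4,5):E a6@(0,1):SW a7@(4,3):SE a8@(3,2):SE a9@(0,1):S
t=3: a0@(1,5):S a1@(4,4):N a2@(4,5):SE a3@(4,4):SE a4@(3,4):SE a5@(4,0):E a6@(1,0):SW a7@(0,4):SE a8@(4,3):SE a9@(1,1):S
t=4: a0@(2,5):S a1@(0,5):SE a2@(0,0):SE a3@(0,5):SE a4@(4,5):SE a5@(4,1):E a6@(2,0):S a7@(1,5):SE a8@(0,4):SE a9@(2,1):S
t=5: a0@(3,5):S a1@(1,0):SE a2@(1,1):SE a3@(1,0):SE a4@(0,0):SE a5@(4,2):E a6@(3,0):S a7@(2,0):SE a8@(1,5):SE a9@(3,1):S
t=6: a0@(4,5):S a1@(2,1):SE a2@(2,2):SE a3@(2,1):SE a4@(1,1):SE a5@(4,3):E a6@(4,0):S a7@(3,1):SE a8@(2,0):SE a9@(4,1):S
t=7: a0@(0,5):S a1@(3,2):SE a2@(3,3):SE a3@(3,2):SE a4@(2,2):SE a5@(4,4):E a6@(0,0):S a7@(4,2):SE a8@(3,1):SE a9@(0,1):S
t=8: a0@(1,5):S a1@(4,3):SE a2@(4,4):SE a3@(4,3):SE a4@(3,3):SE a5@(4,5):E a6@(1,0):S a7@(0,3):SE a8@(4,2):SE a9@(1,1):S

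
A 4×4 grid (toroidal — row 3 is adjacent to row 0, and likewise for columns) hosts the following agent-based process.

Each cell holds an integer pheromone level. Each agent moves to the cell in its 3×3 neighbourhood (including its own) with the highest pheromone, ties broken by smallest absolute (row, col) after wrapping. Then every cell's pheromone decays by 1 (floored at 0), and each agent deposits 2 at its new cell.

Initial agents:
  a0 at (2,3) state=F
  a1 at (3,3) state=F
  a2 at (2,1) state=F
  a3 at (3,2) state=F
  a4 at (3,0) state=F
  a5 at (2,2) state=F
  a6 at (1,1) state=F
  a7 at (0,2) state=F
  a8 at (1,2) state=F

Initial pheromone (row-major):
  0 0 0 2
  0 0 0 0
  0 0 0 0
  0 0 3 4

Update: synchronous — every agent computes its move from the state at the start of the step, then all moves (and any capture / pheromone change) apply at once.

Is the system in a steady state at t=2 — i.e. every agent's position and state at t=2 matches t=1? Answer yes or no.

no

t=1: a0@(3,3) a1@(3,3) a2@(3,2) a3@(3,3) a4@(3,3) a5@(3,3) a6@(0,0) a7@(3,3) a8@(0,3) | pheromone: 2 0 0 3 / 0 0 0 0 / 0 0 0 0 / 0 0 4 15
t=2: a0@(3,3) a1@(3,3) a2@(3,3) a3@(3,3) a4@(3,3) a5@(3,3) a6@(3,3) a7@(3,3) a8@(3,3) | pheromone: 1 0 0 2 / 0 0 0 0 / 0 0 0 0 / 0 0 3 32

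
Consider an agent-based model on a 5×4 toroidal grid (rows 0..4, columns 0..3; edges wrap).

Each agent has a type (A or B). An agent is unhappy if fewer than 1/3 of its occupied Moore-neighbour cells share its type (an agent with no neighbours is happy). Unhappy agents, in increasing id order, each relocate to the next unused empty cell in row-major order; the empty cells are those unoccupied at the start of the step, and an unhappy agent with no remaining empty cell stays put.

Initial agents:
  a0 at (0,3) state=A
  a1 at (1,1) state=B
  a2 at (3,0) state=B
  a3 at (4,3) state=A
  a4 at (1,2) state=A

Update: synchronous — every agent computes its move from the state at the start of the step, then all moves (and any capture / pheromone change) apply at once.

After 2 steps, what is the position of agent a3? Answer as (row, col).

(4, 3)

t=1: a0@(0,3):A a1@(0,0):B a2@(0,1):B a3@(4,3):A a4@(1,2):A
t=2: (unchanged — steady state)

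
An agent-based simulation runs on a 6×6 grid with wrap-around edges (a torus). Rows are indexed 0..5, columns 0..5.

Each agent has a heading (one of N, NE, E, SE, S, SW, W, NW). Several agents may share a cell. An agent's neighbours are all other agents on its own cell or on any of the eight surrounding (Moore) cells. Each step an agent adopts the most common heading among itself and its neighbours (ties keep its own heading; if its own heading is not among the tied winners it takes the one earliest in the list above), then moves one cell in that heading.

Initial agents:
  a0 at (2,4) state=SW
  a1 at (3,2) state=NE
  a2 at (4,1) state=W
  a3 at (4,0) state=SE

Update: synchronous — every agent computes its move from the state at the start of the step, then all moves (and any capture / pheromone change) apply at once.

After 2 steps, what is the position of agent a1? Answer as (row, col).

(1, 4)

t=1: a0@(3,3):SW a1@(2,3):NE a2@(4,0):W a3@(5,1):SE
t=2: a0@(4,2):SW a1@(1,4):NE a2@(4,5):W a3@(0,2):SE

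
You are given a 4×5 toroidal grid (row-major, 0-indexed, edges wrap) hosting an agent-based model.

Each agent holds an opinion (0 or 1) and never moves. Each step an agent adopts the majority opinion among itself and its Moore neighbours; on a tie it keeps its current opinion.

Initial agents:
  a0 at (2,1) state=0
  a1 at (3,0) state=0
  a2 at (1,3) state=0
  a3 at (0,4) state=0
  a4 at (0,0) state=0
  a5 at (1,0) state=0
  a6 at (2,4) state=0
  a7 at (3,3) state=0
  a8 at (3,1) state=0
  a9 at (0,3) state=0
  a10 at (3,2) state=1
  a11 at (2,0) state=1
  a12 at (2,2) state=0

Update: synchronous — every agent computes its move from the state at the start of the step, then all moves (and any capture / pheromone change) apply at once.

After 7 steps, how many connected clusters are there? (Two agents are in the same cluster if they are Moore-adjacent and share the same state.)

1

t=1: a0@(2,1):0 a1@(3,0):0 a2@(1,3):0 a3@(0,4):0 a4@(0,0):0 a5@(1,0):0 a6@(2,4):0 a7@(3,3):0 a8@(3,1):0 a9@(0,3):0 a10@(3,2):0 a11@(2,0):0 a12@(2,2):0
t=2: (unchanged — steady state)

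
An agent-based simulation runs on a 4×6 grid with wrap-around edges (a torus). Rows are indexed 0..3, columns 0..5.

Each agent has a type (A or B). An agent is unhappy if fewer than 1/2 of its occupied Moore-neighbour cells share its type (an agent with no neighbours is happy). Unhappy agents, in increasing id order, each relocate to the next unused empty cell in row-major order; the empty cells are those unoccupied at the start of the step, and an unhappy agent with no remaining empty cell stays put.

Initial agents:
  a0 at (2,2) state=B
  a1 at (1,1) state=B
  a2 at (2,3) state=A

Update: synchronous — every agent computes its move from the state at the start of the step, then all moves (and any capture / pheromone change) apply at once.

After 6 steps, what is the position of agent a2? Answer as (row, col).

(0, 1)

t=1: a0@(2,2):B a1@(1,1):B a2@(0,0):A
t=2: a0@(2,2):B a1@(1,1):B a2@(0,1):A
t=3: a0@(2,2):B a1@(1,1):B a2@(0,0):A
t=4: a0@(2,2):B a1@(1,1):B a2@(0,1):A
t=5: a0@(2,2):B a1@(1,1):B a2@(0,0):A
t=6: a0@(2,2):B a1@(1,1):B a2@(0,1):A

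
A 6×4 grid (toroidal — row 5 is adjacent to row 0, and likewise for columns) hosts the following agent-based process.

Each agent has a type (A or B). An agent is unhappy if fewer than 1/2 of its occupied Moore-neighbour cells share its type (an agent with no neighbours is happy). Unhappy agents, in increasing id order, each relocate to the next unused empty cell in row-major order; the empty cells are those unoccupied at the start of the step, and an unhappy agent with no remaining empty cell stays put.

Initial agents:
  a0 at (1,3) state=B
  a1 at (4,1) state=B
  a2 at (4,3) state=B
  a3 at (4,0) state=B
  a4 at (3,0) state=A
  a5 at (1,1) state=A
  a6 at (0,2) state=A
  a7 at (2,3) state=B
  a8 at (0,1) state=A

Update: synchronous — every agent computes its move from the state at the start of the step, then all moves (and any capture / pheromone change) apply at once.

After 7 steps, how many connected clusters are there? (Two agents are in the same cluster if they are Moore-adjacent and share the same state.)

3

t=1: a0@(1,3):B a1@(4,1):B a2@(4,3):B a3@(4,0):B a4@(0,0):A a5@(1,1):A a6@(0,2):A a7@(2,3):B a8@(0,1):A
t=2: a0@(0,3):B a1@(4,1):B a2@(4,3):B a3@(4,0):B a4@(0,0):A a5@(1,1):A a6@(0,2):A a7@(2,3):B a8@(0,1):A
t=3: a0@(1,0):B a1@(4,1):B a2@(4,3):B a3@(4,0):B a4@(0,0):A a5@(1,1):A a6@(0,2):A a7@(2,3):B a8@(0,1):A
t=4: a0@(0,3):B a1@(4,1):B a2@(4,3):B a3@(4,0):B a4@(0,0):A a5@(1,1):A a6@(0,2):A a7@(2,3):B a8@(0,1):A
t=5: a0@(1,0):B a1@(4,1):B a2@(4,3):B a3@(4,0):B a4@(0,0):A a5@(1,1):A a6@(0,2):A a7@(2,3):B a8@(0,1):A
t=6: a0@(0,3):B a1@(4,1):B a2@(4,3):B a3@(4,0):B a4@(0,0):A a5@(1,1):A a6@(0,2):A a7@(2,3):B a8@(0,1):A
t=7: a0@(1,0):B a1@(4,1):B a2@(4,3):B a3@(4,0):B a4@(0,0):A a5@(1,1):A a6@(0,2):A a7@(2,3):B a8@(0,1):A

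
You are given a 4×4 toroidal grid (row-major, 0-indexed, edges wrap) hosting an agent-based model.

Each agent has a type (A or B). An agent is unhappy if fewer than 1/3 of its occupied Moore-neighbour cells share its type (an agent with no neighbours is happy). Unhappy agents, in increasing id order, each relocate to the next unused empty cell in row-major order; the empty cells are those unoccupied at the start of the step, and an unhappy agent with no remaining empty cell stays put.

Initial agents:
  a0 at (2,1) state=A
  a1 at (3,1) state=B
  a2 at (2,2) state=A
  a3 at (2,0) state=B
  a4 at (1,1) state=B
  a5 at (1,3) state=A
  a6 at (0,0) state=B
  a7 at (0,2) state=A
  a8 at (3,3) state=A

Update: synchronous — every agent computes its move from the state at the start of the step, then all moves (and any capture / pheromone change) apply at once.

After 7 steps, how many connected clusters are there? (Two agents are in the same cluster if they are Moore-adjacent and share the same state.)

2

t=1: a0@(0,1):A a1@(3,1):B a2@(2,2):A a3@(2,0):B a4@(1,1):B a5@(1,3):A a6@(0,0):B a7@(0,2):A a8@(3,3):A
t=2: a0@(0,3):A a1@(3,1):B a2@(2,2):A a3@(2,0):B a4@(1,1):B a5@(1,3):A a6@(0,0):B a7@(0,2):A a8@(3,3):A
t=3: (unchanged — steady state)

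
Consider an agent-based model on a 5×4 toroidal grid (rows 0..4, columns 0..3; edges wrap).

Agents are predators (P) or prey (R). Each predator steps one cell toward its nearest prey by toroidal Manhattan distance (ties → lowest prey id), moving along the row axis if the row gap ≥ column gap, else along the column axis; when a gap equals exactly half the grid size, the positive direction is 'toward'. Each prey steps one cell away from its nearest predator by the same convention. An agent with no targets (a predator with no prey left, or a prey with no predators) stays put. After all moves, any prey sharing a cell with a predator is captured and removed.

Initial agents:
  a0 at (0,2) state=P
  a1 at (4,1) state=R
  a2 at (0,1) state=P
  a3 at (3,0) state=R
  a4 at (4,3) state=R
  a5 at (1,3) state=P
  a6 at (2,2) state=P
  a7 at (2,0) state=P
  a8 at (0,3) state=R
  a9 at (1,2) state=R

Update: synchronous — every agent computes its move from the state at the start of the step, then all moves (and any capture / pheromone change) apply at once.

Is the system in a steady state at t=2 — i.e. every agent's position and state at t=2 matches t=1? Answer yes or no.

t=1: a0@(0,3):P a1@(3,1):R a2@(4,1):P a3@(4,0):R a4@(3,3):R a5@(0,3):P a6@(1,2):P a7@(3,0):P a8@(0,0):R a9@(2,2):R
t=2: a0@(0,0):P a1@(2,1):R a2@(3,1):P a3@(4,3):R a4@(3,2):R a5@(0,0):P a6@(2,2):P a7@(3,1):P a8@(0,1):R a9@(3,2):R

no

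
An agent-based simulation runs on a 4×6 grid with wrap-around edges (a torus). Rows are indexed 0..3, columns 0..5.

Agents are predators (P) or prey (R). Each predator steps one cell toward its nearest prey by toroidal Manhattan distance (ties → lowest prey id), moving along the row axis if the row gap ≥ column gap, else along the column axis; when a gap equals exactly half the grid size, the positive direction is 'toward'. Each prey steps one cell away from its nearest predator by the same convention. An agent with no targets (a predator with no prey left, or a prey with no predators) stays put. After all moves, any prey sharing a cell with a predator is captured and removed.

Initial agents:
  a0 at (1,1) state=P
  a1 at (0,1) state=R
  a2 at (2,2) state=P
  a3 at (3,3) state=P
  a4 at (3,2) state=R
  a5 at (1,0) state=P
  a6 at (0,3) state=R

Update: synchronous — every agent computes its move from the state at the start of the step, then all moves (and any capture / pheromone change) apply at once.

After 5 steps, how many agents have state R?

t=1: a0@(0,1):P a1@(3,1):R a2@(3,2):P a3@(3,2):P a4@(0,2):R a5@(0,0):P a6@(1,3):R
t=2: a0@(3,1):P a1@(2,1):R a2@(3,1):P a3@(3,1):P a4@(0,3):R a5@(3,0):P a6@(1,4):R
t=3: a0@(2,1):P a1@(1,1):R a2@(2,1):P a3@(2,1):P a4@(0,4):R a5@(2,0):P a6@(0,4):R
t=4: a0@(1,1):P a1@(0,1):R a2@(1,1):P a3@(1,1):P a4@(3,4):R a5@(1,0):P a6@(3,4):R
t=5: a0@(0,1):P a1@(3,1):R a2@(0,1):P a3@(0,1):P a4@(2,4):R a5@(0,0):P a6@(2,4):R

3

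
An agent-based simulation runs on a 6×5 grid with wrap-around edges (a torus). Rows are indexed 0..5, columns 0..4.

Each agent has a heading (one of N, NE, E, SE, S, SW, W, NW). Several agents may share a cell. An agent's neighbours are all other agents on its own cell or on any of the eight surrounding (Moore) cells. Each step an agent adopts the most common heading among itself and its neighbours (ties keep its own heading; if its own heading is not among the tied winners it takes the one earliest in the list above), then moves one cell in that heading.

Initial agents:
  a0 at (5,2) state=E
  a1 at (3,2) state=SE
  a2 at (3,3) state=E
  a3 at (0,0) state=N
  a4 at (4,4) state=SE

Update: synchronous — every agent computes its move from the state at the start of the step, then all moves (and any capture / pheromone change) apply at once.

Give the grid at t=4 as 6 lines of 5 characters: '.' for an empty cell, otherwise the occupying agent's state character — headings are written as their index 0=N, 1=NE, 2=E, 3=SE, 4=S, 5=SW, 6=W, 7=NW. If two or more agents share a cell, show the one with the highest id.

.....
.33..
.3.3.
.....
.....
.....

t=1: a0@(5,3):E a1@(4,3):SE a2@(4,4):SE a3@(5,0):N a4@(5,0):SE
t=2: a0@(0,4):SE a1@(5,4):SE a2@(5,0):SE a3@(0,1):SE a4@(0,1):SE
t=3: a0@(1,0):SE a1@(0,0):SE a2@(0,1):SE a3@(1,2):SE a4@(1,2):SE
t=4: a0@(2,1):SE a1@(1,1):SE a2@(1,2):SE a3@(2,3):SE a4@(2,3):SE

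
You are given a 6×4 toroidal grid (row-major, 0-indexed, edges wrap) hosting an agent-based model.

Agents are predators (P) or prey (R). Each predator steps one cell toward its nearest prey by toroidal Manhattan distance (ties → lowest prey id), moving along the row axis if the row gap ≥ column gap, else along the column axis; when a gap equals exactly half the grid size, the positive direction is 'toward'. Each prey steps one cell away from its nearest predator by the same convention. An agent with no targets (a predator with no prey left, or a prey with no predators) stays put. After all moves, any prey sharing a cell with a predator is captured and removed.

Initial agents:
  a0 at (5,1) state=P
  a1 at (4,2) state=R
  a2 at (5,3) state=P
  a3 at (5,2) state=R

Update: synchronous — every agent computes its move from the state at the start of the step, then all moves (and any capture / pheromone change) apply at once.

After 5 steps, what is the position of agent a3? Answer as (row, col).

t=1: a0@(5,2):P a1@(3,2):R a2@(5,2):P a3@(5,3):R
t=2: a0@(5,3):P a1@(2,2):R a2@(5,3):P a3@(5,0):R
t=3: a0@(5,0):P a1@(1,2):R a2@(5,0):P a3@(5,1):R
t=4: a0@(5,1):P a1@(2,2):R a2@(5,1):P a3@(5,2):R
t=5: a0@(5,2):P a1@(1,2):R a2@(5,2):P a3@(5,3):R

(5, 3)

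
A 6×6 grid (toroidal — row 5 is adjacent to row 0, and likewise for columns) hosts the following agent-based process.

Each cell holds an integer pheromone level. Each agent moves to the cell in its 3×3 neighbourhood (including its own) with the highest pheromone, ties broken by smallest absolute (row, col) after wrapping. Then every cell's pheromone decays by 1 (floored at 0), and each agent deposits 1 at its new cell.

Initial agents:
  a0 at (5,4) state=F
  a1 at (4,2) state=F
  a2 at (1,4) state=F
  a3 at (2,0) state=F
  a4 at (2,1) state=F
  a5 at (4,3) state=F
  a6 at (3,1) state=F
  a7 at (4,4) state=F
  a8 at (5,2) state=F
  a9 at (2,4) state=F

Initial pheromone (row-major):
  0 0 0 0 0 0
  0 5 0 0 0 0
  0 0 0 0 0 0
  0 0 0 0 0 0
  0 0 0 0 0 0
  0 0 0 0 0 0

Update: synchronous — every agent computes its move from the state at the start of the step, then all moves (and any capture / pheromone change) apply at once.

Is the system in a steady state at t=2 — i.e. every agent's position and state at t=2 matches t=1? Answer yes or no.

t=1: a0@(0,3) a1@(3,1) a2@(0,3) a3@(1,1) a4@(1,1) a5@(3,2) a6@(2,0) a7@(3,3) a8@(0,1) a9@(1,3) | pheromone: 0 1 0 2 0 0 / 0 6 0 1 0 0 / 1 0 0 0 0 0 / 0 1 1 1 0 0 / 0 0 0 0 0 0 / 0 0 0 0 0 0
t=2: a0@(0,3) a1@(2,0) a2@(0,3) a3@(1,1) a4@(1,1) a5@(3,1) a6@(1,1) a7@(3,2) a8@(1,1) a9@(0,3) | pheromone: 0 0 0 4 0 0 / 0 9 0 0 0 0 / 1 0 0 0 0 0 / 0 1 1 0 0 0 / 0 0 0 0 0 0 / 0 0 0 0 0 0

no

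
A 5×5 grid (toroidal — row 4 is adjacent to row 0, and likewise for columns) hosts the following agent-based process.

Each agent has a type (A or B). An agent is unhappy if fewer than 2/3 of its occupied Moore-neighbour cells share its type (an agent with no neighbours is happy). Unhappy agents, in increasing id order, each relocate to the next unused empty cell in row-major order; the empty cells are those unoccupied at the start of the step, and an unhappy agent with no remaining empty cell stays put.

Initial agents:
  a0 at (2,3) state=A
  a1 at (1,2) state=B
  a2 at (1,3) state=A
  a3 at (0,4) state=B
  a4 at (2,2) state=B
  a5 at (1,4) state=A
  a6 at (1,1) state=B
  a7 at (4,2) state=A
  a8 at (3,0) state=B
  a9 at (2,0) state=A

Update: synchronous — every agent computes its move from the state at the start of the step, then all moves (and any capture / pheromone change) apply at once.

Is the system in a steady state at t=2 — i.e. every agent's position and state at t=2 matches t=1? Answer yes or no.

no

t=1: a0@(0,0):A a1@(0,1):B a2@(0,2):A a3@(0,3):B a4@(1,0):B a5@(1,4):A a6@(1,1):B a7@(4,2):A a8@(2,1):B a9@(2,4):A
t=2: a0@(0,4):A a1@(1,2):B a2@(1,3):A a3@(2,0):B a4@(2,2):B a5@(2,3):A a6@(3,0):B a7@(3,1):A a8@(2,1):B a9@(3,2):A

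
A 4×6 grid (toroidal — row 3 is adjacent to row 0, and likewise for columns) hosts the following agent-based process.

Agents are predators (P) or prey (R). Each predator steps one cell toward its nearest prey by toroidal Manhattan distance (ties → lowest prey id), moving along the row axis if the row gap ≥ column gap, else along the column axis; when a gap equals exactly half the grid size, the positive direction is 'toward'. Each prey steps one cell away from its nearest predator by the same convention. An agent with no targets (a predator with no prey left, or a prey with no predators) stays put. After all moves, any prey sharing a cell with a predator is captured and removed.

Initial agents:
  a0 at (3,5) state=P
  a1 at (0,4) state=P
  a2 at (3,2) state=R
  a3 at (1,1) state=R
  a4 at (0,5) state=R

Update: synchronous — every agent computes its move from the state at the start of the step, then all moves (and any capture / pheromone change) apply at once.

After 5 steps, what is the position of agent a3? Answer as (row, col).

t=1: a0@(0,5):P a1@(0,5):P a2@(3,1):R a3@(0,1):R a4@(1,5):R
t=2: a0@(1,5):P a1@(1,5):P a2@(3,2):R a3@(0,2):R a4@(2,5):R
t=3: a0@(2,5):P a1@(2,5):P a2@(3,1):R a3@(0,1):R a4@(3,5):R
t=4: a0@(3,5):P a1@(3,5):P a2@(3,2):R a3@(3,1):R a4@(0,5):R
t=5: a0@(0,5):P a1@(0,5):P a2@(3,1):R a3@(3,2):R a4@(1,5):R

(3, 2)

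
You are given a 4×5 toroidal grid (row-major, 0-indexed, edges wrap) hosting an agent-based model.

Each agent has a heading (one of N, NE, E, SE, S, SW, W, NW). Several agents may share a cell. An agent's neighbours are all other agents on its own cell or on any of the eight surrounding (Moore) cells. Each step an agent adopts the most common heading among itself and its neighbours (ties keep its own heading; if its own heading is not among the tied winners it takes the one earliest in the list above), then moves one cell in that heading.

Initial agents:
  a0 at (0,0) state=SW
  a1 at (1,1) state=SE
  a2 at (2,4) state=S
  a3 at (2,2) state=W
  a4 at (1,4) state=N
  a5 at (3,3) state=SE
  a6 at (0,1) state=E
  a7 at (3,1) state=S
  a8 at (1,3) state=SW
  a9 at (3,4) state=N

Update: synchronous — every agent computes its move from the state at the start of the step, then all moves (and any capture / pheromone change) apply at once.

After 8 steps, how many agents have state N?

t=1: a0@(3,0):N a1@(2,2):SE a2@(1,4):N a3@(3,3):SE a4@(2,3):SW a5@(0,4):SE a6@(0,2):E a7@(0,1):S a8@(2,2):SW a9@(2,4):N
t=2: a0@(2,0):N a1@(3,3):SE a2@(0,4):N a3@(0,4):SE a4@(3,2):SW a5@(1,0):SE a6@(0,3):E a7@(1,1):S a8@(3,1):SW a9@(1,4):N
t=3: a0@(1,0):N a1@(0,4):SE a2@(1,0):SE a3@(1,0):SE a4@(0,1):SW a5@(0,0):N a6@(3,3):N a7@(2,1):S a8@(0,0):SW a9@(0,4):N
t=4: a0@(0,0):N a1@(3,4):N a2@(2,1):SE a3@(2,1):SE a4@(1,0):SW a5@(3,0):N a6@(2,3):N a7@(3,2):SE a8@(3,0):N a9@(3,4):N
t=5: a0@(3,0):N a1@(2,4):N a2@(3,2):SE a3@(3,2):SE a4@(2,1):SE a5@(2,0):N a6@(1,3):N a7@(0,3):SE a8@(2,0):N a9@(2,4):N
t=6: a0@(2,0):N a1@(1,4):N a2@(0,3):SE a3@(0,3):SE a4@(3,2):SE a5@(1,0):N a6@(0,3):N a7@(1,4):SE a8@(1,0):N a9@(1,4):N
t=7: a0@(1,0):N a1@(0,4):N a2@(1,4):SE a3@(1,4):SE a4@(0,3):SE a5@(0,0):N a6@(1,4):SE a7@(0,4):N a8@(0,0):N a9@(0,4):N
t=8: a0@(0,0):N a1@(3,4):N a2@(0,4):N a3@(0,4):N a4@(1,4):SE a5@(3,0):N a6@(0,4):N a7@(3,4):N a8@(3,0):N a9@(3,4):N

9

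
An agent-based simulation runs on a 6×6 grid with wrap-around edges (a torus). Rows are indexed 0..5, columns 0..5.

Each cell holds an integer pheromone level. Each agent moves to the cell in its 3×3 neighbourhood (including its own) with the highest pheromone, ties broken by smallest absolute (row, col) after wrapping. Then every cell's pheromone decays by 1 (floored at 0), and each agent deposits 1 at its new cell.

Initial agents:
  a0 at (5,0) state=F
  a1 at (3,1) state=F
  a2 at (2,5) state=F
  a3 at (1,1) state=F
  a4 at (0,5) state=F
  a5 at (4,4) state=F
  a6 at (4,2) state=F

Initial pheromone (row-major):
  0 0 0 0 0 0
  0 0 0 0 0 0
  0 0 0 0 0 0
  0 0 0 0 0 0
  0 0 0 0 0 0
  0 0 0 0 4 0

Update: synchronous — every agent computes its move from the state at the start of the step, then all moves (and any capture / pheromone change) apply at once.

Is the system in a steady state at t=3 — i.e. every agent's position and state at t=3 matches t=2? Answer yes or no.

no

t=1: a0@(0,0) a1@(2,0) a2@(1,0) a3@(0,0) a4@(5,4) a5@(5,4) a6@(3,1) | pheromone: 2 0 0 0 0 0 / 1 0 0 0 0 0 / 1 0 0 0 0 0 / 0 1 0 0 0 0 / 0 0 0 0 0 0 / 0 0 0 0 5 0
t=2: a0@(0,0) a1@(1,0) a2@(0,0) a3@(0,0) a4@(5,4) a5@(5,4) a6@(2,0) | pheromone: 4 0 0 0 0 0 / 1 0 0 0 0 0 / 1 0 0 0 0 0 / 0 0 0 0 0 0 / 0 0 0 0 0 0 / 0 0 0 0 6 0
t=3: a0@(0,0) a1@(0,0) a2@(0,0) a3@(0,0) a4@(5,4) a5@(5,4) a6@(1,0) | pheromone: 7 0 0 0 0 0 / 1 0 0 0 0 0 / 0 0 0 0 0 0 / 0 0 0 0 0 0 / 0 0 0 0 0 0 / 0 0 0 0 7 0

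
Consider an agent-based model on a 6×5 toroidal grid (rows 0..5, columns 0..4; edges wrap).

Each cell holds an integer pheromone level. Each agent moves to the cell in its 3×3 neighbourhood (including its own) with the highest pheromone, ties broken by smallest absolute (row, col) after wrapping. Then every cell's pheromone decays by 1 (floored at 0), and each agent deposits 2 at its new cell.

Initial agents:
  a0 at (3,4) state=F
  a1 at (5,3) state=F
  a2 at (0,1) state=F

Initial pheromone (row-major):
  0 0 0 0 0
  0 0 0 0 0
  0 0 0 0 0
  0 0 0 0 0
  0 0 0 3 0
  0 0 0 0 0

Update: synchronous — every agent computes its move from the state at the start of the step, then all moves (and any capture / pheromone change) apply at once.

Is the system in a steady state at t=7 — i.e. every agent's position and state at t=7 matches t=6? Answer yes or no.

yes

t=1: a0@(4,3) a1@(4,3) a2@(0,0) | pheromone: 2 0 0 0 0 / 0 0 0 0 0 / 0 0 0 0 0 / 0 0 0 0 0 / 0 0 0 6 0 / 0 0 0 0 0
t=2: a0@(4,3) a1@(4,3) a2@(0,0) | pheromone: 3 0 0 0 0 / 0 0 0 0 0 / 0 0 0 0 0 / 0 0 0 0 0 / 0 0 0 9 0 / 0 0 0 0 0
t=3: a0@(4,3) a1@(4,3) a2@(0,0) | pheromone: 4 0 0 0 0 / 0 0 0 0 0 / 0 0 0 0 0 / 0 0 0 0 0 / 0 0 0 12 0 / 0 0 0 0 0
t=4: a0@(4,3) a1@(4,3) a2@(0,0) | pheromone: 5 0 0 0 0 / 0 0 0 0 0 / 0 0 0 0 0 / 0 0 0 0 0 / 0 0 0 15 0 / 0 0 0 0 0
t=5: a0@(4,3) a1@(4,3) a2@(0,0) | pheromone: 6 0 0 0 0 / 0 0 0 0 0 / 0 0 0 0 0 / 0 0 0 0 0 / 0 0 0 18 0 / 0 0 0 0 0
t=6: a0@(4,3) a1@(4,3) a2@(0,0) | pheromone: 7 0 0 0 0 / 0 0 0 0 0 / 0 0 0 0 0 / 0 0 0 0 0 / 0 0 0 21 0 / 0 0 0 0 0
t=7: a0@(4,3) a1@(4,3) a2@(0,0) | pheromone: 8 0 0 0 0 / 0 0 0 0 0 / 0 0 0 0 0 / 0 0 0 0 0 / 0 0 0 24 0 / 0 0 0 0 0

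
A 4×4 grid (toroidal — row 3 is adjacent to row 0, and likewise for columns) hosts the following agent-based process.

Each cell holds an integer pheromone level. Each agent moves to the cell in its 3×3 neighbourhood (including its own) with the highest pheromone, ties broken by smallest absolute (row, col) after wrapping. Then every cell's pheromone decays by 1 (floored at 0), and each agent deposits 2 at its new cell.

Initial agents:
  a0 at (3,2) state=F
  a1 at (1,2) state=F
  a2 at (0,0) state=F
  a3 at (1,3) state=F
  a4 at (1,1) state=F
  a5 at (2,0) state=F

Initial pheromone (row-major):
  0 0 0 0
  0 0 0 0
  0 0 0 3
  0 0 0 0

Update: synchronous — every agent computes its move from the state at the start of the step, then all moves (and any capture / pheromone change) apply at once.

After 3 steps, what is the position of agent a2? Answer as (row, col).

(0, 0)

t=1: a0@(2,3) a1@(2,3) a2@(0,0) a3@(2,3) a4@(0,0) a5@(2,3) | pheromone: 4 0 0 0 / 0 0 0 0 / 0 0 0 10 / 0 0 0 0
t=2: a0@(2,3) a1@(2,3) a2@(0,0) a3@(2,3) a4@(0,0) a5@(2,3) | pheromone: 7 0 0 0 / 0 0 0 0 / 0 0 0 17 / 0 0 0 0
t=3: a0@(2,3) a1@(2,3) a2@(0,0) a3@(2,3) a4@(0,0) a5@(2,3) | pheromone: 10 0 0 0 / 0 0 0 0 / 0 0 0 24 / 0 0 0 0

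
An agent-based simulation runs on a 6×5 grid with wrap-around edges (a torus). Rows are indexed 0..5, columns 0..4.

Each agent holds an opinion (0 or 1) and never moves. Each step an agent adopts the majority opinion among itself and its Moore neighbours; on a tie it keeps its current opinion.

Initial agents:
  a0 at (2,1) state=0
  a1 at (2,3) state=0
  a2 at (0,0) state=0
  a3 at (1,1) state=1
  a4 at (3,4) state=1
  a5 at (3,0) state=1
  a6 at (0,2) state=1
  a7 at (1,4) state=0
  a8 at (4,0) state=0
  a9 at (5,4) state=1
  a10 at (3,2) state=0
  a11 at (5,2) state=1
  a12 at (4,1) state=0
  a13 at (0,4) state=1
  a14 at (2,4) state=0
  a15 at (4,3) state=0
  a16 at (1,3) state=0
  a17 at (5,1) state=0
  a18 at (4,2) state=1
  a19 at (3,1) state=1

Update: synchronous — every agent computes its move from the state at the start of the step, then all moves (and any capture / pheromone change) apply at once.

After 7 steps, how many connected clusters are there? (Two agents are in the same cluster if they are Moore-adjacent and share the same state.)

1

t=1: a0@(2,1):1 a1@(2,3):0 a2@(0,0):0 a3@(1,1):1 a4@(3,4):0 a5@(3,0):0 a6@(0,2):1 a7@(1,4):0 a8@(4,0):1 a9@(5,4):0 a10@(3,2):0 a11@(5,2):1 a12@(4,1):0 a13@(0,4):0 a14@(2,4):0 a15@(4,3):1 a16@(1,3):0 a17@(5,1):0 a18@(4,2):0 a19@(3,1):0
t=2: a0@(2,1):0 a1@(2,3):0 a2@(0,0):0 a3@(1,1):1 a4@(3,4):0 a5@(3,0):0 a6@(0,2):1 a7@(1,4):0 a8@(4,0):0 a9@(5,4):0 a10@(3,2):0 a11@(5,2):1 a12@(4,1):0 a13@(0,4):0 a14@(2,4):0 a15@(4,3):0 a16@(1,3):0 a17@(5,1):0 a18@(4,2):0 a19@(3,1):0
t=3: a0@(2,1):0 a1@(2,3):0 a2@(0,0):0 a3@(1,1):1 a4@(3,4):0 a5@(3,0):0 a6@(0,2):1 a7@(1,4):0 a8@(4,0):0 a9@(5,4):0 a10@(3,2):0 a11@(5,2):0 a12@(4,1):0 a13@(0,4):0 a14@(2,4):0 a15@(4,3):0 a16@(1,3):0 a17@(5,1):0 a18@(4,2):0 a19@(3,1):0
t=4: a0@(2,1):0 a1@(2,3):0 a2@(0,0):0 a3@(1,1):1 a4@(3,4):0 a5@(3,0):0 a6@(0,2):0 a7@(1,4):0 a8@(4,0):0 a9@(5,4):0 a10@(3,2):0 a11@(5,2):0 a12@(4,1):0 a13@(0,4):0 a14@(2,4):0 a15@(4,3):0 a16@(1,3):0 a17@(5,1):0 a18@(4,2):0 a19@(3,1):0
t=5: a0@(2,1):0 a1@(2,3):0 a2@(0,0):0 a3@(1,1):0 a4@(3,4):0 a5@(3,0):0 a6@(0,2):0 a7@(1,4):0 a8@(4,0):0 a9@(5,4):0 a10@(3,2):0 a11@(5,2):0 a12@(4,1):0 a13@(0,4):0 a14@(2,4):0 a15@(4,3):0 a16@(1,3):0 a17@(5,1):0 a18@(4,2):0 a19@(3,1):0
t=6: (unchanged — steady state)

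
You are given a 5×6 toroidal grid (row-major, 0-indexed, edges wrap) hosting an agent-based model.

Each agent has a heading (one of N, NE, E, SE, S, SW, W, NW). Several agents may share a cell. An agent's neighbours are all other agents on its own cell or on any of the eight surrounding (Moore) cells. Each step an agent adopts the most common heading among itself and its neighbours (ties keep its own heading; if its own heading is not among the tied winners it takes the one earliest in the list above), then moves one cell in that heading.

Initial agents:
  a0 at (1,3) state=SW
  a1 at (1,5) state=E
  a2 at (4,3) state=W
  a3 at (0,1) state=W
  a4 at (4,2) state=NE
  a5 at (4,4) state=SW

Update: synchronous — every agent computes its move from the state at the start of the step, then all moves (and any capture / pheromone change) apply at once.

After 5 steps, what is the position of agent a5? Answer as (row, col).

t=1: a0@(2,2):SW a1@(1,0):E a2@(4,2):W a3@(0,0):W a4@(4,1):W a5@(0,3):SW
t=2: a0@(3,1):SW a1@(1,1):E a2@(4,1):W a3@(0,5):W a4@(4,0):W a5@(1,2):SW
t=3: a0@(3,0):W a1@(1,2):E a2@(4,0):W a3@(0,4):W a4@(4,5):W a5@(2,1):SW
t=4: a0@(3,5):W a1@(1,3):E a2@(4,5):W a3@(0,3):W a4@(4,4):W a5@(3,0):SW
t=5: a0@(3,4):W a1@(1,4):E a2@(4,4):W a3@(0,2):W a4@(4,3):W a5@(3,5):W

(3, 5)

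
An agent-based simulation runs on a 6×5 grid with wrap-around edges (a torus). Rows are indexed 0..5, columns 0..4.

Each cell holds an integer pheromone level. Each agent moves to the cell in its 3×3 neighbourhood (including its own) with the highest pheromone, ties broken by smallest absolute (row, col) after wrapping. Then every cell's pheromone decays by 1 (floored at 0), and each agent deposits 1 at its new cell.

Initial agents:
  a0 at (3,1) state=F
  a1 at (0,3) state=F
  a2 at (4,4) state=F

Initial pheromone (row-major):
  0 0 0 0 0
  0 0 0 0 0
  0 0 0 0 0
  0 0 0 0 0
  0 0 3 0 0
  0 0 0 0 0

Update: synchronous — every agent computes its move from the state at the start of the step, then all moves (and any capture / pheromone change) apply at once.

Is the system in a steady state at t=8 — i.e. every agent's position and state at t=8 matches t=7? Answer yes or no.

yes

t=1: a0@(4,2) a1@(0,2) a2@(3,0) | pheromone: 0 0 1 0 0 / 0 0 0 0 0 / 0 0 0 0 0 / 1 0 0 0 0 / 0 0 3 0 0 / 0 0 0 0 0
t=2: (unchanged — steady state)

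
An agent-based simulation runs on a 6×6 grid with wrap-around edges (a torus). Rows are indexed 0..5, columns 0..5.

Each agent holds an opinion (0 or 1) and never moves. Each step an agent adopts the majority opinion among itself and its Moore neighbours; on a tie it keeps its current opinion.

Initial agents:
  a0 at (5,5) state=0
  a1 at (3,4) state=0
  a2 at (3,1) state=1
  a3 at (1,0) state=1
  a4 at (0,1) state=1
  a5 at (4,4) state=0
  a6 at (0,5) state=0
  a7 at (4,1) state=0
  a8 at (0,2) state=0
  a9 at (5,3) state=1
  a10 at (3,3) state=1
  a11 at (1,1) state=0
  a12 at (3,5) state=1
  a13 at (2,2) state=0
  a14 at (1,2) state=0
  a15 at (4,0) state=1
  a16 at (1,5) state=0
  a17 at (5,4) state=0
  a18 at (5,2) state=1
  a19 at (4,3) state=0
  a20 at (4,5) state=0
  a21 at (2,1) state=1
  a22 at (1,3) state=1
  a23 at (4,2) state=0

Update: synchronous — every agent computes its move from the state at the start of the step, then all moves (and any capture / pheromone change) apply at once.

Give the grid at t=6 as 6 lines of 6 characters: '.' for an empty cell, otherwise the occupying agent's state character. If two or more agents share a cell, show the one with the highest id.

t=1: a0@(5,5):0 a1@(3,4):0 a2@(3,1):1 a3@(1,0):1 a4@(0,1):1 a5@(4,4):0 a6@(0,5):0 a7@(4,1):1 a8@(0,2):1 a9@(5,3):0 a10@(3,3):0 a11@(1,1):0 a12@(3,5):0 a13@(2,2):1 a14@(1,2):0 a15@(4,0):1 a16@(1,5):0 a17@(5,4):0 a18@(5,2):0 a19@(4,3):0 a20@(4,5):0 a21@(2,1):1 a22@(1,3):0 a23@(4,2):1
t=2: a0@(5,5):0 a1@(3,4):0 a2@(3,1):1 a3@(1,0):1 a4@(0,1):1 a5@(4,4):0 a6@(0,5):0 a7@(4,1):1 a8@(0,2):0 a9@(5,3):0 a10@(3,3):0 a11@(1,1):1 a12@(3,5):0 a13@(2,2):0 a14@(1,2):1 a15@(4,0):1 a16@(1,5):0 a17@(5,4):0 a18@(5,2):1 a19@(4,3):0 a20@(4,5):0 a21@(2,1):1 a22@(1,3):0 a23@(4,2):0
t=3: a0@(5,5):0 a1@(3,4):0 a2@(3,1):1 a3@(1,0):1 a4@(0,1):1 a5@(4,4):0 a6@(0,5):0 a7@(4,1):1 a8@(0,2):1 a9@(5,3):0 a10@(3,3):0 a11@(1,1):1 a12@(3,5):0 a13@(2,2):1 a14@(1,2):1 a15@(4,0):1 a16@(1,5):0 a17@(5,4):0 a18@(5,2):0 a19@(4,3):0 a20@(4,5):0 a21@(2,1):1 a22@(1,3):0 a23@(4,2):0
t=4: a0@(5,5):0 a1@(3,4):0 a2@(3,1):1 a3@(1,0):1 a4@(0,1):1 a5@(4,4):0 a6@(0,5):0 a7@(4,1):1 a8@(0,2):1 a9@(5,3):0 a10@(3,3):0 a11@(1,1):1 a12@(3,5):0 a13@(2,2):1 a14@(1,2):1 a15@(4,0):1 a16@(1,5):0 a17@(5,4):0 a18@(5,2):0 a19@(4,3):0 a20@(4,5):0 a21@(2,1):1 a22@(1,3):1 a23@(4,2):0
t=5: (unchanged — steady state)

.11..0
1111.0
.11...
.1.000
110000
..0000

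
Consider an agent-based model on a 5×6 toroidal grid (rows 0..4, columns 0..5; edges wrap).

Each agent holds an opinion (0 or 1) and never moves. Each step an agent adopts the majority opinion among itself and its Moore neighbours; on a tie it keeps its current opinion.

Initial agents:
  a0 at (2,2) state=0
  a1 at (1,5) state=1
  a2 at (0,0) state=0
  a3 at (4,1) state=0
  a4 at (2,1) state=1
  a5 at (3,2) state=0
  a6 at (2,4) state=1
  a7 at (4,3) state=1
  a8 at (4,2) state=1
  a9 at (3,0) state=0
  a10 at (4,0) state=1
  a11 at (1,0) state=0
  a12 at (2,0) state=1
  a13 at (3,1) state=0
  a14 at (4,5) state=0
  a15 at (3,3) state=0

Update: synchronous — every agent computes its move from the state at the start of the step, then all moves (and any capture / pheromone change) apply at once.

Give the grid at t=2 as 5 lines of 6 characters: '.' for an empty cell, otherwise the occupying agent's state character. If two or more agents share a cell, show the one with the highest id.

t=1: a0@(2,2):0 a1@(1,5):1 a2@(0,0):0 a3@(4,1):0 a4@(2,1):0 a5@(3,2):0 a6@(2,4):1 a7@(4,3):1 a8@(4,2):0 a9@(3,0):0 a10@(4,0):0 a11@(1,0):1 a12@(2,0):1 a13@(3,1):0 a14@(4,5):0 a15@(3,3):0
t=2: a0@(2,2):0 a1@(1,5):1 a2@(0,0):0 a3@(4,1):0 a4@(2,1):0 a5@(3,2):0 a6@(2,4):1 a7@(4,3):0 a8@(4,2):0 a9@(3,0):0 a10@(4,0):0 a11@(1,0):1 a12@(2,0):1 a13@(3,1):0 a14@(4,5):0 a15@(3,3):0

0.....
1....1
100.1.
0000..
0000.0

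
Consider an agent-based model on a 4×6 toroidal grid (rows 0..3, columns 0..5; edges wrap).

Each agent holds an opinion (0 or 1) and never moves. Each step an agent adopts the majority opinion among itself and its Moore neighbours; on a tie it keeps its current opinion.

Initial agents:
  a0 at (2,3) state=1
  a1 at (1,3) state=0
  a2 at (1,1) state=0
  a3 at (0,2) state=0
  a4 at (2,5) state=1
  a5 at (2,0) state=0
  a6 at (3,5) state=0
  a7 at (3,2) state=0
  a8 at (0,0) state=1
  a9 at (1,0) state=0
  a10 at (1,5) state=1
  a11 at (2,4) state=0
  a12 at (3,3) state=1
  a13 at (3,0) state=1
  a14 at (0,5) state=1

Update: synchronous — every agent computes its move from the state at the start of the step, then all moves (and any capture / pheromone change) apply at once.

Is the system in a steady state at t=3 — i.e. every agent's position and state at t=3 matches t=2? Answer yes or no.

t=1: a0@(2,3):0 a1@(1,3):0 a2@(1,1):0 a3@(0,2):0 a4@(2,5):0 a5@(2,0):0 a6@(3,5):1 a7@(3,2):0 a8@(0,0):1 a9@(1,0):1 a10@(1,5):1 a11@(2,4):1 a12@(3,3):0 a13@(3,0):1 a14@(0,5):1
t=2: a0@(2,3):0 a1@(1,3):0 a2@(1,1):0 a3@(0,2):0 a4@(2,5):1 a5@(2,0):1 a6@(3,5):1 a7@(3,2):0 a8@(0,0):1 a9@(1,0):1 a10@(1,5):1 a11@(2,4):0 a12@(3,3):0 a13@(3,0):1 a14@(0,5):1
t=3: a0@(2,3):0 a1@(1,3):0 a2@(1,1):1 a3@(0,2):0 a4@(2,5):1 a5@(2,0):1 a6@(3,5):1 a7@(3,2):0 a8@(0,0):1 a9@(1,0):1 a10@(1,5):1 a11@(2,4):0 a12@(3,3):0 a13@(3,0):1 a14@(0,5):1

no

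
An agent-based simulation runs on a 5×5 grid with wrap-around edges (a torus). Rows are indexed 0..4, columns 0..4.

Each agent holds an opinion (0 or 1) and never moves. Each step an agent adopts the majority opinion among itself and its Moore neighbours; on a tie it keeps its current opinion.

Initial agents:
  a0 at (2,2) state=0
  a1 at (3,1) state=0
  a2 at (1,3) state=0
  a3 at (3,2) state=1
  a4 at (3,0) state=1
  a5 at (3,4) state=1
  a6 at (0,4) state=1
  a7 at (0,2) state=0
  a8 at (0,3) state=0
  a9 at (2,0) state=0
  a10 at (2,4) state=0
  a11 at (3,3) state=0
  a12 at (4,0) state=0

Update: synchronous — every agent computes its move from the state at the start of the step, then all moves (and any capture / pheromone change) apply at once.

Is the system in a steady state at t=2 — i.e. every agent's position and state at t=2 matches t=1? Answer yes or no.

no

t=1: a0@(2,2):0 a1@(3,1):0 a2@(1,3):0 a3@(3,2):0 a4@(3,0):0 a5@(3,4):0 a6@(0,4):0 a7@(0,2):0 a8@(0,3):0 a9@(2,0):0 a10@(2,4):0 a11@(3,3):0 a12@(4,0):1
t=2: a0@(2,2):0 a1@(3,1):0 a2@(1,3):0 a3@(3,2):0 a4@(3,0):0 a5@(3,4):0 a6@(0,4):0 a7@(0,2):0 a8@(0,3):0 a9@(2,0):0 a10@(2,4):0 a11@(3,3):0 a12@(4,0):0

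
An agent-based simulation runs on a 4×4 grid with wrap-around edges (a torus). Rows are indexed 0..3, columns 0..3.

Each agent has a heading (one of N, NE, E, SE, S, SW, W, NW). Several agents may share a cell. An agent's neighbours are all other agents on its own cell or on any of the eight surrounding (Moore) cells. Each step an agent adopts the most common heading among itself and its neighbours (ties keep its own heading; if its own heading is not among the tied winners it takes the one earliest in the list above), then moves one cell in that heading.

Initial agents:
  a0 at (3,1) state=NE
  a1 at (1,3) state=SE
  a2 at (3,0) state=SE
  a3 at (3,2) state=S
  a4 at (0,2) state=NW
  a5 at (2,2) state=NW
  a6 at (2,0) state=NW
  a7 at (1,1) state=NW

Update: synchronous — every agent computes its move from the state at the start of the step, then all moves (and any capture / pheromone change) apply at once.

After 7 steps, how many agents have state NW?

t=1: a0@(2,0):NW a1@(0,2):NW a2@(0,1):SE a3@(2,1):NW a4@(3,1):NW a5@(1,1):NW a6@(1,3):NW a7@(0,0):NW
t=2: a0@(1,3):NW a1@(3,1):NW a2@(3,0):NW a3@(1,0):NW a4@(2,0):NW a5@(0,0):NW a6@(0,2):NW a7@(3,3):NW
t=3: a0@(0,2):NW a1@(2,0):NW a2@(2,3):NW a3@(0,3):NW a4@(1,3):NW a5@(3,3):NW a6@(3,1):NW a7@(2,2):NW
t=4: a0@(3,1):NW a1@(1,3):NW a2@(1,2):NW a3@(3,2):NW a4@(0,2):NW a5@(2,2):NW a6@(2,0):NW a7@(1,1):NW
t=5: a0@(2,0):NW a1@(0,2):NW a2@(0,1):NW a3@(2,1):NW a4@(3,1):NW a5@(1,1):NW a6@(1,3):NW a7@(0,0):NW
t=6: a0@(1,3):NW a1@(3,1):NW a2@(3,0):NW a3@(1,0):NW a4@(2,0):NW a5@(0,0):NW a6@(0,2):NW a7@(3,3):NW
t=7: a0@(0,2):NW a1@(2,0):NW a2@(2,3):NW a3@(0,3):NW a4@(1,3):NW a5@(3,3):NW a6@(3,1):NW a7@(2,2):NW

8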